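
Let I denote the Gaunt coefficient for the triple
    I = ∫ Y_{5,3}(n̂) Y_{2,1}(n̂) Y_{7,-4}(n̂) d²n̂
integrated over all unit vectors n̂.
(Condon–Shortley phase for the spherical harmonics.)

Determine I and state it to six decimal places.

Rules hold: Σm=0, L=14 even, 3≤7≤7.
N = 11·5·15 = 825
Δ = 0!·10!·4!/15! = 1/15015
Racah Σ t=0..0: t=0:+1/57600 = 1/57600
⇒ 3j(5 2 7; 0 0 0)² = 21/715, sgn -1
Racah Σ t=0..0: t=0:+1/483840 = 1/483840
⇒ 3j(5 2 7; 3 1 -4)² = 3/91, sgn -1
4πI² = N·(3j₀)²·(3jₘ)² = 135/169
I = +1·√(0.798817/4π) = 0.25212656

0.252127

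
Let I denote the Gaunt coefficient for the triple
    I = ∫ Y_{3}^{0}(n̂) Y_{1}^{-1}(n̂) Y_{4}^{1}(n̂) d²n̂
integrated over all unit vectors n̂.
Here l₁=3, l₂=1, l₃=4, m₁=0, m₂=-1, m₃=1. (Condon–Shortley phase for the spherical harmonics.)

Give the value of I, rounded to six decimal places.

-0.194664

Rules hold: Σm=0, L=8 even, 2≤4≤4.
N = 7·3·9 = 189
Δ = 0!·6!·2!/9! = 1/252
Racah Σ t=0..0: t=0:+1/36 = 1/36
⇒ 3j(3 1 4; 0 0 0)² = 4/63, sgn +1
Racah Σ t=0..0: t=0:+1/72 = 1/72
⇒ 3j(3 1 4; 0 -1 1)² = 5/126, sgn -1
4πI² = N·(3j₀)²·(3jₘ)² = 10/21
I = -1·√(0.47619/4π) = -0.19466390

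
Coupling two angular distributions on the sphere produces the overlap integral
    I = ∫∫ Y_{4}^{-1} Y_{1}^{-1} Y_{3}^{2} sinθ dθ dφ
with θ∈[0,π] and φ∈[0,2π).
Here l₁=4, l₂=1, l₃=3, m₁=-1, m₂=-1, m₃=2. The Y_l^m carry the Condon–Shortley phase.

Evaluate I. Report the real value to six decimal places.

-0.106622

Checks pass: Σm=0; 8 even; l₃=3∈[3,5].
(2·4+1)(2·1+1)(2·3+1) = 189
Δ: 2! 6! 0! / 9! → 1/252
sum: t=1:−1/36 = -1/36
3j²(4 1 3; 0 0 0) = Δ·Π!·Σ² = 4/63  (sign +1)
sum: t=0:+1/240 = 1/240
3j²(4 1 3; -1 -1 2) = Δ·Π!·Σ² = 1/84  (sign -1)
combine: 4πI² = 189·4/63·1/84 = 1/7
take √, sign -1: I = -0.10662181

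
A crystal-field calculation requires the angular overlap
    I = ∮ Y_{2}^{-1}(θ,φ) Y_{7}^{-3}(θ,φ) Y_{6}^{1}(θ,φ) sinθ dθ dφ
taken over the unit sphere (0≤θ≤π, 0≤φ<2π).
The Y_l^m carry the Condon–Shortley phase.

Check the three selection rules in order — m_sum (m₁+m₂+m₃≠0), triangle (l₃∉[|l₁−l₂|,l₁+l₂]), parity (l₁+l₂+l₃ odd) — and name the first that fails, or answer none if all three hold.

m_sum

m₁+m₂+m₃ = -1 − 3 + 1 = -3  ✗
triangle: |2−7|=5 ≤ l₃=6 ≤ 2+7=9
parity: l₁+l₂+l₃ = 15 is odd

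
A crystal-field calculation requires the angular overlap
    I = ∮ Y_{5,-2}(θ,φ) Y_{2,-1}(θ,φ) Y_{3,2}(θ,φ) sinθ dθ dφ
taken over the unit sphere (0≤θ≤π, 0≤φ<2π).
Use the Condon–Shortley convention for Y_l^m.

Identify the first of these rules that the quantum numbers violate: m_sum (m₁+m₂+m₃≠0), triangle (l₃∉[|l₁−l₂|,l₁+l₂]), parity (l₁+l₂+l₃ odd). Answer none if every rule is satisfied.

azimuthal sum: -2 − 1 + 2 = -1  ✗
3 ≤ 3 ≤ 7 (triangle on l)
L = 5 + 2 + 3 = 10 (even)

m_sum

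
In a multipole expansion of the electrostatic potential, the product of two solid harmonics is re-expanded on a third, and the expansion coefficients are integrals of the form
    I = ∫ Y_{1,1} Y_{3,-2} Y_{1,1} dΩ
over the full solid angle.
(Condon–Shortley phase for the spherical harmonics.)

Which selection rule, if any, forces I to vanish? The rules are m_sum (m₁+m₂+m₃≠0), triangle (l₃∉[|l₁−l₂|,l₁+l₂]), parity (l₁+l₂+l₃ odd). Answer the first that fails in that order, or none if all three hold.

triangle

Σmᵢ = 0  ✓
l₃∈[|l₁−l₂|,l₁+l₂]=[2,4], have l₃=1  ✗
Σlᵢ = 5 ⇒ odd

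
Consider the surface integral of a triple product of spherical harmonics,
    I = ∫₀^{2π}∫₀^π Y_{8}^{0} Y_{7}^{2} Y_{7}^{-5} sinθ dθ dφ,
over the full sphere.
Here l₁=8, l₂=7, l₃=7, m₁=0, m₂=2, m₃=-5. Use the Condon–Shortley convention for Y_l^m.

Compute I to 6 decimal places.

m-sum = 0 + 2 − 5 = -3 ≠ 0 ⇒ I = 0

0.000000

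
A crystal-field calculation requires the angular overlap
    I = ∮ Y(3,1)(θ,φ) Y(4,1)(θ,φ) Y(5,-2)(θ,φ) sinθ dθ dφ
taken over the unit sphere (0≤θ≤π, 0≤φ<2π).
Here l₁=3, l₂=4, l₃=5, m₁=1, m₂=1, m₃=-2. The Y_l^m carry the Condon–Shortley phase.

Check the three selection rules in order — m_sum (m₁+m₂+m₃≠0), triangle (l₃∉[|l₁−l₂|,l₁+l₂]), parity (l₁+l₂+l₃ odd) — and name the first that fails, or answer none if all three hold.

m₁+m₂+m₃ = 1 + 1 − 2 = 0  ✓
triangle: |3−4|=1 ≤ l₃=5 ≤ 3+4=7  ✓
parity: l₁+l₂+l₃ = 12 is even  ✓

none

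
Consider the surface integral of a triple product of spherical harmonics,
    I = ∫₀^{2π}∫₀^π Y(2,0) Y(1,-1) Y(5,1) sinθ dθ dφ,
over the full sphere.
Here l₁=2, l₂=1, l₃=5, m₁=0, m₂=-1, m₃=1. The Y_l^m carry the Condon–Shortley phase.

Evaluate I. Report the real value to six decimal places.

|2−1|≤5≤2+1 violated ⇒ I = 0

0.000000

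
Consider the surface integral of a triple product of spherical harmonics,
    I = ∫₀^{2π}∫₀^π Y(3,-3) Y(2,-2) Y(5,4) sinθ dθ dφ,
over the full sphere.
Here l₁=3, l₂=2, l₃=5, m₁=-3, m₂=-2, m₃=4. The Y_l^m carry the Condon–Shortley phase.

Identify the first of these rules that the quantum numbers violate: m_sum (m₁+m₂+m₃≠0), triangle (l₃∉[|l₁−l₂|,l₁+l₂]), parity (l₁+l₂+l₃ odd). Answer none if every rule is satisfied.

Σmᵢ = -1  ✗
l₃∈[|l₁−l₂|,l₁+l₂]=[1,5], have l₃=5
Σlᵢ = 10 ⇒ even

m_sum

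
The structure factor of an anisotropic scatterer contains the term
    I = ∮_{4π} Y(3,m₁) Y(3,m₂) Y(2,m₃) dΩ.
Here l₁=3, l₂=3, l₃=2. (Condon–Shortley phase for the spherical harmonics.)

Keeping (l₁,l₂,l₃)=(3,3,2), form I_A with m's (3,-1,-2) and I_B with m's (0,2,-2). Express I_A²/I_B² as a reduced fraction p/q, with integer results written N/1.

1/2

Shared (l₁,l₂,l₃)=(3,3,2): N and (l;000)² cancel in I_A²/I_B².
A: Δ = 4!·2!·2!/9! = 1/3780; Racah Σ t=0..0: t=0:+1/96 = 1/96; ⇒ 3j(3 3 2; 3 -1 -2)² = 1/42, sgn +1
B: Δ = 4!·2!·2!/9! = 1/3780; Racah Σ t=3..3: t=3:−1/24 = -1/24; ⇒ 3j(3 3 2; 0 2 -2)² = 1/21, sgn -1
I_A²/I_B² = (1/42)/(1/21) = 1/2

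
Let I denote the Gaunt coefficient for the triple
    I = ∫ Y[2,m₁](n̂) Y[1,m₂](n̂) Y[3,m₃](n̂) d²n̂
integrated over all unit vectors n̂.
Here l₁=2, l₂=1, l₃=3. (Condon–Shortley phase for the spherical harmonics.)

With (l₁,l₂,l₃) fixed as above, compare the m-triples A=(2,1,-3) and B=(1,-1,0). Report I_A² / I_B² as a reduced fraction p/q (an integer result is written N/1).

5/1

Shared (l₁,l₂,l₃)=(2,1,3): N and (l;000)² cancel in I_A²/I_B².
A: Δ = 0!·4!·2!/7! = 1/105; Racah Σ t=0..0: t=0:+1/48 = 1/48; ⇒ 3j(2 1 3; 2 1 -3)² = 1/7, sgn +1
B: Δ = 0!·4!·2!/7! = 1/105; Racah Σ t=0..0: t=0:+1/12 = 1/12; ⇒ 3j(2 1 3; 1 -1 0)² = 1/35, sgn -1
I_A²/I_B² = (1/7)/(1/35) = 5/1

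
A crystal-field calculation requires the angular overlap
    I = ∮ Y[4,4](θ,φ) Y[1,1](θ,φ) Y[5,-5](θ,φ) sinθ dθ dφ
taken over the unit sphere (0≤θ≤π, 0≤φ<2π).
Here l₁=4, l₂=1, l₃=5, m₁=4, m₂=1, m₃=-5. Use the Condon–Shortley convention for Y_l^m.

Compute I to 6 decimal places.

-0.329416

Checks pass: Σm=0; 10 even; l₃=5∈[3,5].
(2·4+1)(2·1+1)(2·5+1) = 297
Δ: 0! 8! 2! / 11! → 1/495
sum: t=0:+1/576 = 1/576
3j²(4 1 5; 0 0 0) = Δ·Π!·Σ² = 5/99  (sign -1)
sum: t=0:+1/80640 = 1/80640
3j²(4 1 5; 4 1 -5) = Δ·Π!·Σ² = 1/11  (sign +1)
combine: 4πI² = 297·5/99·1/11 = 15/11
take √, sign -1: I = -0.32941575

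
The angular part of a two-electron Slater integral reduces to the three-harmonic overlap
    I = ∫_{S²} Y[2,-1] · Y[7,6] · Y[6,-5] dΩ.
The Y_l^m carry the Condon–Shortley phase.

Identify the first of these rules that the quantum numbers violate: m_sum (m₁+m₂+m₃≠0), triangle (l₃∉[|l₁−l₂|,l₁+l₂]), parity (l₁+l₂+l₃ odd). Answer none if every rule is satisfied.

parity

azimuthal sum: -1 + 6 − 5 = 0  ✓
5 ≤ 6 ≤ 9 (triangle on l)  ✓
L = 2 + 7 + 6 = 15 (odd)  ✗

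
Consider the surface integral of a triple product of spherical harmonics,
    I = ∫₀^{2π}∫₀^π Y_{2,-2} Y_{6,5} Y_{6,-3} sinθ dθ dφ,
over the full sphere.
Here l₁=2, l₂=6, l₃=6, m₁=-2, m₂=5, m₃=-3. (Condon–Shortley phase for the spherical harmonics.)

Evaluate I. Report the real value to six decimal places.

0.120286

Checks pass: Σm=0; 14 even; l₃=6∈[4,8].
(2·2+1)(2·6+1)(2·6+1) = 845
Δ: 2! 2! 10! / 15! → 1/90090
sum: t=0:+1/69120 t=1:−1/14400 t=2:+1/69120 = -7/172800
3j²(2 6 6; 0 0 0) = Δ·Π!·Σ² = 14/715  (sign -1)
sum: t=2:+1/1451520 = 1/1451520
3j²(2 6 6; -2 5 -3) = Δ·Π!·Σ² = 1/91  (sign -1)
combine: 4πI² = 845·14/715·1/91 = 2/11
take √, sign +1: I = 0.12028562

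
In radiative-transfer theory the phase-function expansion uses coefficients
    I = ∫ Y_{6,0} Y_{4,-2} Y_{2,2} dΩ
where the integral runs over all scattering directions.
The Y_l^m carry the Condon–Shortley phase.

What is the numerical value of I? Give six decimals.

Checks pass: Σm=0; 12 even; l₃=2∈[2,10].
(2·6+1)(2·4+1)(2·2+1) = 585
Δ: 8! 4! 0! / 13! → 1/6435
sum: t=4:+1/2304 = 1/2304
3j²(6 4 2; 0 0 0) = Δ·Π!·Σ² = 5/143  (sign +1)
sum: t=2:+1/34560 = 1/34560
3j²(6 4 2; 0 -2 2) = Δ·Π!·Σ² = 1/429  (sign +1)
combine: 4πI² = 585·5/143·1/429 = 75/1573
take √, sign +1: I = 0.06159725

0.061597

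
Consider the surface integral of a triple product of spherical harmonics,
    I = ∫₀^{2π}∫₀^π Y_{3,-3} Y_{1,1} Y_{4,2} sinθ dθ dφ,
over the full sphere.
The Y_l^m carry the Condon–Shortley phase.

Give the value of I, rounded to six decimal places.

Checks pass: Σm=0; 8 even; l₃=4∈[2,4].
(2·3+1)(2·1+1)(2·4+1) = 189
Δ: 0! 6! 2! / 9! → 1/252
sum: t=0:+1/36 = 1/36
3j²(3 1 4; 0 0 0) = Δ·Π!·Σ² = 4/63  (sign +1)
sum: t=0:+1/1440 = 1/1440
3j²(3 1 4; -3 1 2) = Δ·Π!·Σ² = 1/252  (sign +1)
combine: 4πI² = 189·4/63·1/252 = 1/21
take √, sign +1: I = 0.06155813

0.061558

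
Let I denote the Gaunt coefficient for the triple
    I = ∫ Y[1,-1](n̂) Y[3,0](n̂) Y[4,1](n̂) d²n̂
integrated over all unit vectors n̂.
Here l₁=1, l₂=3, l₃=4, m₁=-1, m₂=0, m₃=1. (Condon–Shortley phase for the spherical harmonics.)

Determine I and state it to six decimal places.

Checks pass: Σm=0; 8 even; l₃=4∈[2,4].
(2·1+1)(2·3+1)(2·4+1) = 189
Δ: 0! 2! 6! / 9! → 1/252
sum: t=0:+1/36 = 1/36
3j²(1 3 4; 0 0 0) = Δ·Π!·Σ² = 4/63  (sign +1)
sum: t=0:+1/72 = 1/72
3j²(1 3 4; -1 0 1) = Δ·Π!·Σ² = 5/126  (sign -1)
combine: 4πI² = 189·4/63·5/126 = 10/21
take √, sign -1: I = -0.19466390

-0.194664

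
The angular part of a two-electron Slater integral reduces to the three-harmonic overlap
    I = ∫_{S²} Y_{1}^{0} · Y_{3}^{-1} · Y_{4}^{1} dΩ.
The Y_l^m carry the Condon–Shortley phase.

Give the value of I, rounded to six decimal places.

-0.238414

m-sum 0 ✓  L=8 even ✓  2≤4≤4 ✓
Π(2lᵢ+1) = 3×7×9 = 189
triangle coeff Δ(1,3,4) = 1/252
Σ_t [0,0]: t=0:+1/36 = 1/36
(3j)²=4/63 [(1 3 4; 0 0 0)], sign=+1
Σ_t [0,0]: t=0:+1/48 = 1/48
(3j)²=5/84 [(1 3 4; 0 -1 1)], sign=-1
⇒ 4πI² = 5/7
I = (-1)√(5/7/(4π)) = -0.23841361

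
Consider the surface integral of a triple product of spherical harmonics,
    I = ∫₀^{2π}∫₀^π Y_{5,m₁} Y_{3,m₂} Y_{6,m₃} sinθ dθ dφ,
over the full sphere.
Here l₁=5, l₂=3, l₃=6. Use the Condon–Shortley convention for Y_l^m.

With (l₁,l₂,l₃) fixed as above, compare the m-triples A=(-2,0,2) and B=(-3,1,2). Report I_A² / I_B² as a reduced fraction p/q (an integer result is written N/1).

Same 5,3,6: normalisation and zero-m 3j drop out of the ratio.
A: Δ: 2! 8! 4! / 15! → 1/675675; sum: t=0:+1/60480 t=1:−1/5760 t=2:+1/8640 = -1/24192; 3j²(5 3 6; -2 0 2) = Δ·Π!·Σ² = 8/3003  (sign -1)
B: Δ: 2! 8! 4! / 15! → 1/675675; sum: t=0:+1/1935360 t=1:−1/30240 t=2:+1/11520 = 1/18432; 3j²(5 3 6; -3 1 2) = Δ·Π!·Σ² = 7/429  (sign +1)
I_A²/I_B² = (8/3003)/(7/429) = 8/49

8/49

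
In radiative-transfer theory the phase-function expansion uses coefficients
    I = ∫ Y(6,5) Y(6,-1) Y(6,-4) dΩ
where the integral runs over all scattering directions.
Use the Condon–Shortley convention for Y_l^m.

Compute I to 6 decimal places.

Checks pass: Σm=0; 18 even; l₃=6∈[0,12].
(2·6+1)(2·6+1)(2·6+1) = 2197
Δ: 6! 6! 6! / 19! → 1/325909584
sum: t=0:+1/373248000 t=1:−1/1728000 t=2:+1/110592 t=3:−1/46656 t=4:+1/110592 t=5:−1/1728000 t=6:+1/373248000 = -7/1555200
3j²(6 6 6; 0 0 0) = Δ·Π!·Σ² = 400/46189  (sign -1)
sum: t=0:+1/10368000 t=1:−1/4147200 = -1/6912000
3j²(6 6 6; 5 -1 -4) = Δ·Π!·Σ² = 189/16796  (sign -1)
combine: 4πI² = 2197·400/46189·189/16796 = 245700/1147619
take √, sign +1: I = 0.13052653

0.130527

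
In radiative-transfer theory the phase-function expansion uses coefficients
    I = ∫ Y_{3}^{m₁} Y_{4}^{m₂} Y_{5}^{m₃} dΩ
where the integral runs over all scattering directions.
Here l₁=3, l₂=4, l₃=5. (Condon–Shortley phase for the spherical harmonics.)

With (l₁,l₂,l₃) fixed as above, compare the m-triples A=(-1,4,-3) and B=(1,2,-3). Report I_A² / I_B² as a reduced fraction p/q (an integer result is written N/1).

112/81

l's match ⇒ only the (l;m) 3-j factors differ between A and B.
A: triangle coeff Δ(3,4,5) = 1/180180; Σ_t [2,2]: t=2:+1/5760 = 1/5760; (3j)²=56/2145 [(3 4 5; -1 4 -3)], sign=+1
B: triangle coeff Δ(3,4,5) = 1/180180; Σ_t [0,2]: t=0:+1/5760 t=1:−1/720 t=2:+1/2304 = -1/1280; (3j)²=27/1430 [(3 4 5; 1 2 -3)], sign=-1
I_A²/I_B² = (56/2145)/(27/1430) = 112/81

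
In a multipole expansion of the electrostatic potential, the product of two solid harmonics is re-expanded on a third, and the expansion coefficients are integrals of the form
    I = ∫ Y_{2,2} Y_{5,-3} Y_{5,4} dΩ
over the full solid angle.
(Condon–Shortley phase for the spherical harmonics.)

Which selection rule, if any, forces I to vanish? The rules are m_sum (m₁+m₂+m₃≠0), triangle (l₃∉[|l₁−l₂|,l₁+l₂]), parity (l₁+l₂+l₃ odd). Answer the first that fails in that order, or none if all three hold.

m_sum

Σmᵢ = 3  ✗
l₃∈[|l₁−l₂|,l₁+l₂]=[3,7], have l₃=5
Σlᵢ = 12 ⇒ even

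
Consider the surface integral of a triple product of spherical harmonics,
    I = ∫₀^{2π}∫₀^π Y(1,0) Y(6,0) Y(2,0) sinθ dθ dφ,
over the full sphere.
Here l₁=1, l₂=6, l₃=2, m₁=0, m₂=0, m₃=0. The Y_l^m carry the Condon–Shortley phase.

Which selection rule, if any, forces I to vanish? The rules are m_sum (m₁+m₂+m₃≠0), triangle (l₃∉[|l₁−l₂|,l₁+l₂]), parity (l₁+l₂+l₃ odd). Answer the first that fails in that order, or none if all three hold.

triangle

m₁+m₂+m₃ = 0 + 0 + 0 = 0  ✓
triangle: |1−6|=5 ≤ l₃=2 ≤ 1+6=7  ✗
parity: l₁+l₂+l₃ = 9 is odd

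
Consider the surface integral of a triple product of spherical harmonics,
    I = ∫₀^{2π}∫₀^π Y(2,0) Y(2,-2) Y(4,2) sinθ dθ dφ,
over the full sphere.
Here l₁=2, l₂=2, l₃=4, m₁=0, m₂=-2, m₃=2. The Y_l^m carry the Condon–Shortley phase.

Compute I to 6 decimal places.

Rules hold: Σm=0, L=8 even, 0≤4≤4.
N = 5·5·9 = 225
Δ = 0!·4!·4!/9! = 1/630
Racah Σ t=0..0: t=0:+1/16 = 1/16
⇒ 3j(2 2 4; 0 0 0)² = 2/35, sgn +1
Racah Σ t=0..0: t=0:+1/96 = 1/96
⇒ 3j(2 2 4; 0 -2 2)² = 1/42, sgn +1
4πI² = N·(3j₀)²·(3jₘ)² = 15/49
I = +1·√(0.306122/4π) = 0.15607835

0.156078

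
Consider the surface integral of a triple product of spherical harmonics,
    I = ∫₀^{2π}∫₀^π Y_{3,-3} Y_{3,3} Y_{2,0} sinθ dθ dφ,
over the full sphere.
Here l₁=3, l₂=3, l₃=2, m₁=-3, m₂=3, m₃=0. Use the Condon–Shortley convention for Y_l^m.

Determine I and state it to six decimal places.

Checks pass: Σm=0; 8 even; l₃=2∈[0,6].
(2·3+1)(2·3+1)(2·2+1) = 245
Δ: 4! 2! 2! / 9! → 1/3780
sum: t=1:−1/24 t=2:+1/4 t=3:−1/24 = 1/6
3j²(3 3 2; 0 0 0) = Δ·Π!·Σ² = 4/105  (sign +1)
sum: t=4:+1/96 = 1/96
3j²(3 3 2; -3 3 0) = Δ·Π!·Σ² = 5/84  (sign +1)
combine: 4πI² = 245·4/105·5/84 = 5/9
take √, sign +1: I = 0.21026104

0.210261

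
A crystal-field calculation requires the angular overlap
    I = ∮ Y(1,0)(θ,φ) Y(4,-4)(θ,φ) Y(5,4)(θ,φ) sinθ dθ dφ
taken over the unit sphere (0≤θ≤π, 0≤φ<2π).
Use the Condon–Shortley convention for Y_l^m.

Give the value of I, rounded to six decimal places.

Rules hold: Σm=0, L=10 even, 3≤5≤5.
N = 3·9·11 = 297
Δ = 0!·2!·8!/11! = 1/495
Racah Σ t=0..0: t=0:+1/576 = 1/576
⇒ 3j(1 4 5; 0 0 0)² = 5/99, sgn -1
Racah Σ t=0..0: t=0:+1/40320 = 1/40320
⇒ 3j(1 4 5; 0 -4 4)² = 1/55, sgn -1
4πI² = N·(3j₀)²·(3jₘ)² = 3/11
I = +1·√(0.272727/4π) = 0.14731920

0.147319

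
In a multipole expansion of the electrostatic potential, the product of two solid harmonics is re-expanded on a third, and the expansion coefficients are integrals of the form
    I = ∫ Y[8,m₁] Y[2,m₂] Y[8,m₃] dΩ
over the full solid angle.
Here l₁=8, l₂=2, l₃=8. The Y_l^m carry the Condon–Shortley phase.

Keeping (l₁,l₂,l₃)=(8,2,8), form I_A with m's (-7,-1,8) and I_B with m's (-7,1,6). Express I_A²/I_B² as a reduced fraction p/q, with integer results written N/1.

Same 8,2,8: normalisation and zero-m 3j drop out of the ratio.
A: Δ: 2! 14! 2! / 19! → 1/348840; sum: t=1:−1/174356582400 = -1/174356582400; 3j²(8 2 8; -7 -1 8) = Δ·Π!·Σ² = 5/323  (sign -1)
B: Δ: 2! 14! 2! / 19! → 1/348840; sum: t=1:−1/174356582400 t=2:+1/12454041600 = 1/13412044800; 3j²(8 2 8; -7 1 6) = Δ·Π!·Σ² = 169/7752  (sign +1)
I_A²/I_B² = (5/323)/(169/7752) = 120/169

120/169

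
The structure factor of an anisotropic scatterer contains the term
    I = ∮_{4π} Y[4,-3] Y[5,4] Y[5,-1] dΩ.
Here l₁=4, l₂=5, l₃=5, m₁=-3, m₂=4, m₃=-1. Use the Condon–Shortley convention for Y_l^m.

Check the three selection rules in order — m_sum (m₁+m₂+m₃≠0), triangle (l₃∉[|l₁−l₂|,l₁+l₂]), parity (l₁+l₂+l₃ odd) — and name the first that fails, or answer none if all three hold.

none

Σmᵢ = 0  ✓
l₃∈[|l₁−l₂|,l₁+l₂]=[1,9], have l₃=5  ✓
Σlᵢ = 14 ⇒ even  ✓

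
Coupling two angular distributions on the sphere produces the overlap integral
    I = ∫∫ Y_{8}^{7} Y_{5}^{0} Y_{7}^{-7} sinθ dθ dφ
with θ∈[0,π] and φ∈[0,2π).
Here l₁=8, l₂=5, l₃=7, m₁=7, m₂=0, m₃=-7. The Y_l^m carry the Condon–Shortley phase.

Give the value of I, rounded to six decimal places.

-0.179145

Checks pass: Σm=0; 20 even; l₃=7∈[3,13].
(2·8+1)(2·5+1)(2·7+1) = 2805
Δ: 6! 10! 4! / 21! → 1/814773960
sum: t=1:−1/87091200 t=2:+1/4976640 t=3:−1/2073600 t=4:+1/4976640 t=5:−1/87091200 = -1/9676800
3j²(8 5 7; 0 0 0) = Δ·Π!·Σ² = 360/46189  (sign +1)
sum: t=1:−1/10450944000 = -1/10450944000
3j²(8 5 7; 7 0 -7) = Δ·Π!·Σ² = 143/7752  (sign -1)
combine: 4πI² = 2805·360/46189·143/7752 = 2475/6137
take √, sign -1: I = -0.17914497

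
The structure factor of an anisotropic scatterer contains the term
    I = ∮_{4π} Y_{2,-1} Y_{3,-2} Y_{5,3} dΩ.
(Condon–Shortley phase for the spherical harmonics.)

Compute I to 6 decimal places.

-0.253584

Checks pass: Σm=0; 10 even; l₃=5∈[1,5].
(2·2+1)(2·3+1)(2·5+1) = 385
Δ: 0! 4! 6! / 11! → 1/2310
sum: t=0:+1/144 = 1/144
3j²(2 3 5; 0 0 0) = Δ·Π!·Σ² = 10/231  (sign -1)
sum: t=0:+1/720 = 1/720
3j²(2 3 5; -1 -2 3) = Δ·Π!·Σ² = 8/165  (sign +1)
combine: 4πI² = 385·10/231·8/165 = 80/99
take √, sign -1: I = -0.25358436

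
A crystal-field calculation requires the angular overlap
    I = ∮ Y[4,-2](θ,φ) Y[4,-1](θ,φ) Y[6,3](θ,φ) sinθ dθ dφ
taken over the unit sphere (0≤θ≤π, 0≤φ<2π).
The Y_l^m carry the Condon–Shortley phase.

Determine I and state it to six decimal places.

-0.103072

Checks pass: Σm=0; 14 even; l₃=6∈[0,8].
(2·4+1)(2·4+1)(2·6+1) = 1053
Δ: 2! 6! 6! / 15! → 1/1261260
sum: t=0:+1/4608 t=1:−1/1296 t=2:+1/4608 = -7/20736
3j²(4 4 6; 0 0 0) = Δ·Π!·Σ² = 20/1287  (sign -1)
sum: t=0:+1/51840 t=1:−1/5760 t=2:+1/11520 = -7/103680
3j²(4 4 6; -2 -1 3) = Δ·Π!·Σ² = 7/858  (sign +1)
combine: 4πI² = 1053·20/1287·7/858 = 210/1573
take √, sign -1: I = -0.10307192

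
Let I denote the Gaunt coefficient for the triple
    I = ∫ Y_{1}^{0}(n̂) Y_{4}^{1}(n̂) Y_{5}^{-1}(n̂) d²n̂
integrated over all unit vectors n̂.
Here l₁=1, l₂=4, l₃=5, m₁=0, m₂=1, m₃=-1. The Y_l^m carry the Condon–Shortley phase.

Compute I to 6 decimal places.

Checks pass: Σm=0; 10 even; l₃=5∈[3,5].
(2·1+1)(2·4+1)(2·5+1) = 297
Δ: 0! 2! 8! / 11! → 1/495
sum: t=0:+1/576 = 1/576
3j²(1 4 5; 0 0 0) = Δ·Π!·Σ² = 5/99  (sign -1)
sum: t=0:+1/720 = 1/720
3j²(1 4 5; 0 1 -1) = Δ·Π!·Σ² = 8/165  (sign +1)
combine: 4πI² = 297·5/99·8/165 = 8/11
take √, sign -1: I = -0.24057125

-0.240571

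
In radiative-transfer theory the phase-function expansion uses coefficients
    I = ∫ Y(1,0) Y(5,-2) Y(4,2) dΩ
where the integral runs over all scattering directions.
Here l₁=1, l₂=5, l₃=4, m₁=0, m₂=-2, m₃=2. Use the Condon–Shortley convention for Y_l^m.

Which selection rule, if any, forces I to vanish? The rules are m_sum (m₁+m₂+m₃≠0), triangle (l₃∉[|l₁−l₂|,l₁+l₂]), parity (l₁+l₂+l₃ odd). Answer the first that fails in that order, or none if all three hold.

Σmᵢ = 0  ✓
l₃∈[|l₁−l₂|,l₁+l₂]=[4,6], have l₃=4  ✓
Σlᵢ = 10 ⇒ even  ✓

none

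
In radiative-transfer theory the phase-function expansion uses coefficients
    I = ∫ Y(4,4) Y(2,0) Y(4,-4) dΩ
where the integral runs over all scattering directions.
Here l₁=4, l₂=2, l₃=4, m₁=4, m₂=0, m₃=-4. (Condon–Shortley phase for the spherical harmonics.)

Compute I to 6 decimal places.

-0.229376

Checks pass: Σm=0; 10 even; l₃=4∈[2,6].
(2·4+1)(2·2+1)(2·4+1) = 405
Δ: 2! 6! 2! / 11! → 1/13860
sum: t=0:+1/192 t=1:−1/36 t=2:+1/192 = -5/288
3j²(4 2 4; 0 0 0) = Δ·Π!·Σ² = 20/693  (sign -1)
sum: t=0:+1/2880 = 1/2880
3j²(4 2 4; 4 0 -4) = Δ·Π!·Σ² = 28/495  (sign +1)
combine: 4πI² = 405·20/693·28/495 = 80/121
take √, sign -1: I = -0.22937568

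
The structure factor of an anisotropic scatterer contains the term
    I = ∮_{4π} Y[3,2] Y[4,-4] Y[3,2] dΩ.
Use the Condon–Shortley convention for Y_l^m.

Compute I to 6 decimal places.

0.214561

Checks pass: Σm=0; 10 even; l₃=3∈[1,7].
(2·3+1)(2·4+1)(2·3+1) = 441
Δ: 4! 2! 4! / 11! → 1/34650
sum: t=1:−1/72 t=2:+1/16 t=3:−1/72 = 5/144
3j²(3 4 3; 0 0 0) = Δ·Π!·Σ² = 2/77  (sign -1)
sum: t=0:+1/576 = 1/576
3j²(3 4 3; 2 -4 2) = Δ·Π!·Σ² = 5/99  (sign -1)
combine: 4πI² = 441·2/77·5/99 = 70/121
take √, sign +1: I = 0.21456131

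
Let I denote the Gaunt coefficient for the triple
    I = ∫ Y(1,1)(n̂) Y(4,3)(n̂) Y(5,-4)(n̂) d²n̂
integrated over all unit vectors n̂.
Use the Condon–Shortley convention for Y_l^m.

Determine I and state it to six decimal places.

m-sum 0 ✓  L=10 even ✓  3≤5≤5 ✓
Π(2lᵢ+1) = 3×9×11 = 297
triangle coeff Δ(1,4,5) = 1/495
Σ_t [0,0]: t=0:+1/576 = 1/576
(3j)²=5/99 [(1 4 5; 0 0 0)], sign=-1
Σ_t [0,0]: t=0:+1/10080 = 1/10080
(3j)²=4/55 [(1 4 5; 1 3 -4)], sign=-1
⇒ 4πI² = 12/11
I = (+1)√(12/11/(4π)) = 0.29463840

0.294638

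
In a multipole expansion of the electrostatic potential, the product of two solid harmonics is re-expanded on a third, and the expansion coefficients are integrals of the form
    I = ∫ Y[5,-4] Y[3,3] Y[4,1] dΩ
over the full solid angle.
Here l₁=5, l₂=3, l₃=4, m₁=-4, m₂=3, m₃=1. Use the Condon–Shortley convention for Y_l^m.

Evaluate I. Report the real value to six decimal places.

m-sum 0 ✓  L=12 even ✓  2≤4≤8 ✓
Π(2lᵢ+1) = 11×7×9 = 693
triangle coeff Δ(5,3,4) = 1/180180
Σ_t [1,3]: t=1:−1/576 t=2:+1/144 t=3:−1/576 = 1/288
(3j)²=20/1001 [(5 3 4; 0 0 0)], sign=+1
Σ_t [4,4]: t=4:+1/5760 = 1/5760
(3j)²=9/286 [(5 3 4; -4 3 1)], sign=-1
⇒ 4πI² = 810/1859
I = (-1)√(810/1859/(4π)) = -0.18620781

-0.186208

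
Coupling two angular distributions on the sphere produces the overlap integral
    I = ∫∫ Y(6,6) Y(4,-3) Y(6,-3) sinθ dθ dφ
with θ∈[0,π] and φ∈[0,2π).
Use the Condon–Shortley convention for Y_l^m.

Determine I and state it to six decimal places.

Rules hold: Σm=0, L=16 even, 2≤6≤10.
N = 13·9·13 = 1521
Δ = 4!·8!·4!/17! = 1/15315300
Racah Σ t=0..4: t=0:+1/829440 t=1:−1/25920 t=2:+1/9216 t=3:−1/25920 t=4:+1/829440 = 7/207360
⇒ 3j(6 4 6; 0 0 0)² = 28/2431, sgn +1
Racah Σ t=0..0: t=0:+1/5806080 = 1/5806080
⇒ 3j(6 4 6; 6 -3 -3)² = 9/884, sgn -1
4πI² = N·(3j₀)²·(3jₘ)² = 567/3179
I = -1·√(0.178358/4π) = -0.11913554

-0.119136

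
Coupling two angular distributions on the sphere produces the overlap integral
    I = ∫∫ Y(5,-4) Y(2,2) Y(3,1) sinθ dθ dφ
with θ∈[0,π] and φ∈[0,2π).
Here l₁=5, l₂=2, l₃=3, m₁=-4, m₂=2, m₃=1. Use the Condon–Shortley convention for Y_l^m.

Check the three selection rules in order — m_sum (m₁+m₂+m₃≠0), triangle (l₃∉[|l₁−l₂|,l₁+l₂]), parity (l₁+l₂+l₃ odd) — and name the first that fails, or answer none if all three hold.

azimuthal sum: -4 + 2 + 1 = -1  ✗
3 ≤ 3 ≤ 7 (triangle on l)
L = 5 + 2 + 3 = 10 (even)

m_sum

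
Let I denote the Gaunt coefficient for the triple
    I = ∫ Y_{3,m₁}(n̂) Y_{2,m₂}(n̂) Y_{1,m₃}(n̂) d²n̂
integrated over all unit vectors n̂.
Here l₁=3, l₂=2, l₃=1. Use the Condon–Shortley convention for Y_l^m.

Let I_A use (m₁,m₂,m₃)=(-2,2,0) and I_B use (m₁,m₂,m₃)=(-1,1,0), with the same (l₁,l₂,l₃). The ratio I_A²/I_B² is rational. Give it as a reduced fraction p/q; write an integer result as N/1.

l's match ⇒ only the (l;m) 3-j factors differ between A and B.
A: triangle coeff Δ(3,2,1) = 1/105; Σ_t [4,4]: t=4:+1/24 = 1/24; (3j)²=1/21 [(3 2 1; -2 2 0)], sign=-1
B: triangle coeff Δ(3,2,1) = 1/105; Σ_t [3,3]: t=3:−1/6 = -1/6; (3j)²=8/105 [(3 2 1; -1 1 0)], sign=+1
I_A²/I_B² = (1/21)/(8/105) = 5/8

5/8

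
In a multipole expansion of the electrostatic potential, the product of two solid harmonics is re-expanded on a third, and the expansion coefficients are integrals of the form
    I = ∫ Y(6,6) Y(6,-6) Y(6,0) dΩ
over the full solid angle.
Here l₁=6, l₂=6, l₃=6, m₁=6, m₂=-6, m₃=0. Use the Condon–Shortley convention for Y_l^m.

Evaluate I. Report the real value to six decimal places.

-0.062979

Checks pass: Σm=0; 18 even; l₃=6∈[0,12].
(2·6+1)(2·6+1)(2·6+1) = 2197
Δ: 6! 6! 6! / 19! → 1/325909584
sum: t=0:+1/373248000 t=1:−1/1728000 t=2:+1/110592 t=3:−1/46656 t=4:+1/110592 t=5:−1/1728000 t=6:+1/373248000 = -7/1555200
3j²(6 6 6; 0 0 0) = Δ·Π!·Σ² = 400/46189  (sign -1)
sum: t=0:+1/373248000 = 1/373248000
3j²(6 6 6; 6 -6 0) = Δ·Π!·Σ² = 11/4199  (sign +1)
combine: 4πI² = 2197·400/46189·11/4199 = 5200/104329
take √, sign -1: I = -0.06297878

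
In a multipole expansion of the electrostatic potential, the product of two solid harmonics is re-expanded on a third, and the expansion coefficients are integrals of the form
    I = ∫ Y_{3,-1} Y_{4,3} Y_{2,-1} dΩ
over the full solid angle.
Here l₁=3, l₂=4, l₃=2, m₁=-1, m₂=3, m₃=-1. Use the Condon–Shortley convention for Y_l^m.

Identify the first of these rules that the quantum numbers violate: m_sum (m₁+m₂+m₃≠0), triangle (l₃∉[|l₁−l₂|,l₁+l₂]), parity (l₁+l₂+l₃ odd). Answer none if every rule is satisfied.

m_sum

m₁+m₂+m₃ = -1 + 3 − 1 = 1  ✗
triangle: |3−4|=1 ≤ l₃=2 ≤ 3+4=7
parity: l₁+l₂+l₃ = 9 is odd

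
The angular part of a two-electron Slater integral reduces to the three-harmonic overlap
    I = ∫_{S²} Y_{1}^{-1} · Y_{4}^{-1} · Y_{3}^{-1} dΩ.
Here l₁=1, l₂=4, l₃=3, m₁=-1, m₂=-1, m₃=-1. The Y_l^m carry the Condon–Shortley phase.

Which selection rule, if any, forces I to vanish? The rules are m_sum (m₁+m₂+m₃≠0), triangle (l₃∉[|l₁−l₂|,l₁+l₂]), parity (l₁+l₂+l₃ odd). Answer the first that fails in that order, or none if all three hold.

m_sum

Σmᵢ = -3  ✗
l₃∈[|l₁−l₂|,l₁+l₂]=[3,5], have l₃=3
Σlᵢ = 8 ⇒ even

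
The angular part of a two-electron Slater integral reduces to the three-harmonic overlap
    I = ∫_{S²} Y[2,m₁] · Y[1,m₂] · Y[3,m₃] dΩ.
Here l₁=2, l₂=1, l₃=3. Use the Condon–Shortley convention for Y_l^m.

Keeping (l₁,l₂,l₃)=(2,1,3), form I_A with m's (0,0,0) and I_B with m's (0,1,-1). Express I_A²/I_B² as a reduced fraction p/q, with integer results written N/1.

Same 2,1,3: normalisation and zero-m 3j drop out of the ratio.
A: Δ: 0! 4! 2! / 7! → 1/105; sum: t=0:+1/4 = 1/4; 3j²(2 1 3; 0 0 0) = Δ·Π!·Σ² = 3/35  (sign -1)
B: Δ: 0! 4! 2! / 7! → 1/105; sum: t=0:+1/8 = 1/8; 3j²(2 1 3; 0 1 -1) = Δ·Π!·Σ² = 2/35  (sign +1)
I_A²/I_B² = (3/35)/(2/35) = 3/2

3/2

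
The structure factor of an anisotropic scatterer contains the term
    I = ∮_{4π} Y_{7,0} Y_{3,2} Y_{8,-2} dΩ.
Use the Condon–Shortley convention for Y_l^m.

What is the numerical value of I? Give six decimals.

-0.091974

m-sum 0 ✓  L=18 even ✓  4≤8≤10 ✓
Π(2lᵢ+1) = 15×7×17 = 1785
triangle coeff Δ(7,3,8) = 1/5290740
Σ_t [0,2]: t=0:+1/7257600 t=1:−1/2073600 t=2:+1/7257600 = -1/4838400
(3j)²=252/20995 [(7 3 8; 0 0 0)], sign=-1
Σ_t [1,2]: t=1:−1/12441600 t=2:+1/7257600 = 1/17418240
(3j)²=125/25194 [(7 3 8; 0 2 -2)], sign=+1
⇒ 4πI² = 110250/1037153
I = (-1)√(110250/1037153/(4π)) = -0.09197355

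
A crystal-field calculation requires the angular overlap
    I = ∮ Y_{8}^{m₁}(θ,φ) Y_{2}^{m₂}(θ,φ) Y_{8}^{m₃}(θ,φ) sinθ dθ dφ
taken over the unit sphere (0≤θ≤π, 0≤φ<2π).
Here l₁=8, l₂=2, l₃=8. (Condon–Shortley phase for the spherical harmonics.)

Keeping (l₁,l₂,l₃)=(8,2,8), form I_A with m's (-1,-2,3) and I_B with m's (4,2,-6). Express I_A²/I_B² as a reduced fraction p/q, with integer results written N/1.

55/26

Shared (l₁,l₂,l₃)=(8,2,8): N and (l;000)² cancel in I_A²/I_B².
A: Δ = 2!·14!·2!/19! = 1/348840; Racah Σ t=0..0: t=0:+1/174182400 = 1/174182400; ⇒ 3j(8 2 8; -1 -2 3)² = 77/3876, sgn -1
B: Δ = 2!·14!·2!/19! = 1/348840; Racah Σ t=2..2: t=2:+1/3832012800 = 1/3832012800; ⇒ 3j(8 2 8; 4 2 -6)² = 91/9690, sgn +1
I_A²/I_B² = (77/3876)/(91/9690) = 55/26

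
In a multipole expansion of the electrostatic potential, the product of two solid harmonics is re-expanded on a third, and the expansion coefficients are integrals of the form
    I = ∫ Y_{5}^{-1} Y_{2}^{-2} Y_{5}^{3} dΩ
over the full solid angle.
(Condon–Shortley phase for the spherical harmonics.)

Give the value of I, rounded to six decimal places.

0.171169

Checks pass: Σm=0; 12 even; l₃=5∈[3,7].
(2·5+1)(2·2+1)(2·5+1) = 605
Δ: 2! 8! 2! / 13! → 1/38610
sum: t=0:+1/2880 t=1:−1/576 t=2:+1/2880 = -1/960
3j²(5 2 5; 0 0 0) = Δ·Π!·Σ² = 10/429  (sign +1)
sum: t=0:+1/5760 = 1/5760
3j²(5 2 5; -1 -2 3) = Δ·Π!·Σ² = 56/2145  (sign +1)
combine: 4πI² = 605·10/429·56/2145 = 560/1521
take √, sign +1: I = 0.17116875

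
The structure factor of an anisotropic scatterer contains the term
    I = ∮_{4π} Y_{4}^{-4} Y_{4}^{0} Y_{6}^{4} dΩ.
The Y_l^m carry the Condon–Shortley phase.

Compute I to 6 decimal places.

-0.190852

Rules hold: Σm=0, L=14 even, 0≤6≤8.
N = 9·9·13 = 1053
Δ = 2!·6!·6!/15! = 1/1261260
Racah Σ t=0..2: t=0:+1/4608 t=1:−1/1296 t=2:+1/4608 = -7/20736
⇒ 3j(4 4 6; 0 0 0)² = 20/1287, sgn -1
Racah Σ t=2..2: t=2:+1/69120 = 1/69120
⇒ 3j(4 4 6; -4 0 4)² = 4/143, sgn +1
4πI² = N·(3j₀)²·(3jₘ)² = 720/1573
I = -1·√(0.457724/4π) = -0.19085211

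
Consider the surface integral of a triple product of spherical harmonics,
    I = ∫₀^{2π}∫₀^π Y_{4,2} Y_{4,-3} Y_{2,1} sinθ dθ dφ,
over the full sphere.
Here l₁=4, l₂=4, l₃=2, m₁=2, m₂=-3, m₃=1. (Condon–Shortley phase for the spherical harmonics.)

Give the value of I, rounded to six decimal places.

Checks pass: Σm=0; 10 even; l₃=2∈[0,8].
(2·4+1)(2·4+1)(2·2+1) = 405
Δ: 6! 2! 2! / 11! → 1/13860
sum: t=2:+1/192 t=3:−1/36 t=4:+1/192 = -5/288
3j²(4 4 2; 0 0 0) = Δ·Π!·Σ² = 20/693  (sign -1)
sum: t=0:+1/1440 t=1:−1/240 = -1/288
3j²(4 4 2; 2 -3 1) = Δ·Π!·Σ² = 5/132  (sign +1)
combine: 4πI² = 405·20/693·5/132 = 375/847
take √, sign -1: I = -0.18770204

-0.187702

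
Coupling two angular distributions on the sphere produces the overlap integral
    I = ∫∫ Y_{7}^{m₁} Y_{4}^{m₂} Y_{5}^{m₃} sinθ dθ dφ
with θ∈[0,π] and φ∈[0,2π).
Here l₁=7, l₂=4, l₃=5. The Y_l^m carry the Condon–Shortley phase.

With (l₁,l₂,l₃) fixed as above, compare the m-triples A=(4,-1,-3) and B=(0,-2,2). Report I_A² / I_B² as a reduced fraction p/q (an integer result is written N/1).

1859/14336

Same 7,4,5: normalisation and zero-m 3j drop out of the ratio.
A: Δ: 6! 8! 2! / 17! → 1/6126120; sum: t=1:−1/345600 t=2:+1/241920 t=3:−1/2903040 = 13/14515200; 3j²(7 4 5; 4 -1 -3) = Δ·Π!·Σ² = 13/7140  (sign +1)
B: Δ: 6! 8! 2! / 17! → 1/6126120; sum: t=0:+1/7257600 t=1:−1/172800 t=2:+1/69120 = 1/113400; 3j²(7 4 5; 0 -2 2) = Δ·Π!·Σ² = 512/36465  (sign -1)
I_A²/I_B² = (13/7140)/(512/36465) = 1859/14336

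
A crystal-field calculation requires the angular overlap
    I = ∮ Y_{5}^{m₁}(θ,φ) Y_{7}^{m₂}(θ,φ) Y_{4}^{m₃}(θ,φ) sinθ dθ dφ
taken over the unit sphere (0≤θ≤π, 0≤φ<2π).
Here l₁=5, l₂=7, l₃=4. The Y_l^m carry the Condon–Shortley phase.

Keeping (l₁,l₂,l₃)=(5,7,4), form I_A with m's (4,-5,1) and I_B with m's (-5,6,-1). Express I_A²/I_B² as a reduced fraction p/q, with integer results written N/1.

Same 5,7,4: normalisation and zero-m 3j drop out of the ratio.
A: Δ: 8! 2! 6! / 17! → 1/6126120; sum: t=0:+1/1935360 t=1:−1/1209600 = -1/3225600; 3j²(5 7 4; 4 -5 1) = Δ·Π!·Σ² = 243/61880  (sign +1)
B: Δ: 8! 2! 6! / 17! → 1/6126120; sum: t=8:+1/9676800 = 1/9676800; 3j²(5 7 4; -5 6 -1) = Δ·Π!·Σ² = 27/952  (sign -1)
I_A²/I_B² = (243/61880)/(27/952) = 9/65

9/65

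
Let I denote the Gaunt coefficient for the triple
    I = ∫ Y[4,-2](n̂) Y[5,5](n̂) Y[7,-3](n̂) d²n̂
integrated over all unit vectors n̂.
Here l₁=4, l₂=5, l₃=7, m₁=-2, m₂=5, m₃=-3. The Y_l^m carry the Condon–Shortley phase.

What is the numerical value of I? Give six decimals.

m-sum 0 ✓  L=16 even ✓  1≤7≤9 ✓
Π(2lᵢ+1) = 9×11×15 = 1485
triangle coeff Δ(4,5,7) = 1/6126120
Σ_t [0,2]: t=0:+1/69120 t=1:−1/20736 t=2:+1/69120 = -1/51840
(3j)²=280/21879 [(4 5 7; 0 0 0)], sign=+1
Σ_t [2,2]: t=2:+1/3870720 = 1/3870720
(3j)²=675/136136 [(4 5 7; -2 5 -3)], sign=+1
⇒ 4πI² = 50625/537251
I = (+1)√(50625/537251/(4π)) = 0.08659423

0.086594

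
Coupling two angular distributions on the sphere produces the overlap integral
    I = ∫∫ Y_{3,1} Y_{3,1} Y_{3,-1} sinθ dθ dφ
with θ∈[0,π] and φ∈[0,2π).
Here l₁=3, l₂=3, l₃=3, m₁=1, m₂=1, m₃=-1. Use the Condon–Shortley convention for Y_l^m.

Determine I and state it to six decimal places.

m-sum = 1 + 1 − 1 = 1 ≠ 0 ⇒ I = 0

0.000000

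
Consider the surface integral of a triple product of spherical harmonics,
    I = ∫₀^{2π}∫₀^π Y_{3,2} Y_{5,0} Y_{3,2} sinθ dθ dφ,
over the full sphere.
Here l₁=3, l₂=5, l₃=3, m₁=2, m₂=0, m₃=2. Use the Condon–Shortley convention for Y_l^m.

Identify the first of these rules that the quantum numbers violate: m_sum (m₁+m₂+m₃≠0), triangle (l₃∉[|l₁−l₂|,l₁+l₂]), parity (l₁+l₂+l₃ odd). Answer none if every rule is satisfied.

Σmᵢ = 4  ✗
l₃∈[|l₁−l₂|,l₁+l₂]=[2,8], have l₃=3
Σlᵢ = 11 ⇒ odd

m_sum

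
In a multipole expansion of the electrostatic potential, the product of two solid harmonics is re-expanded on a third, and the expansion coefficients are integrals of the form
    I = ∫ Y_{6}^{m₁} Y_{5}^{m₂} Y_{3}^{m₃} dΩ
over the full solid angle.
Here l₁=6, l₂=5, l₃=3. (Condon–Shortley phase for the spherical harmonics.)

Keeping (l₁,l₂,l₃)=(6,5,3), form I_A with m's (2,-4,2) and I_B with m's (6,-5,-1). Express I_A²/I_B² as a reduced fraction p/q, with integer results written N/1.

l's match ⇒ only the (l;m) 3-j factors differ between A and B.
A: triangle coeff Δ(6,5,3) = 1/675675; Σ_t [0,1]: t=0:+1/967680 t=1:−1/60480 = -1/64512; (3j)²=15/1001 [(6 5 3; 2 -4 2)], sign=+1
B: triangle coeff Δ(6,5,3) = 1/675675; Σ_t [0,0]: t=0:+1/1935360 = 1/1935360; (3j)²=3/91 [(6 5 3; 6 -5 -1)], sign=+1
I_A²/I_B² = (15/1001)/(3/91) = 5/11

5/11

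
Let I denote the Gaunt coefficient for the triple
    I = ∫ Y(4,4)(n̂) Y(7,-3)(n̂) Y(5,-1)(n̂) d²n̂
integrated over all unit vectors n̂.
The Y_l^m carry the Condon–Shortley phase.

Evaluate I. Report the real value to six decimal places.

0.147559

Checks pass: Σm=0; 16 even; l₃=5∈[3,11].
(2·4+1)(2·7+1)(2·5+1) = 1485
Δ: 6! 2! 8! / 17! → 1/6126120
sum: t=2:+1/69120 t=3:−1/20736 t=4:+1/69120 = -1/51840
3j²(4 7 5; 0 0 0) = Δ·Π!·Σ² = 280/21879  (sign +1)
sum: t=0:+1/829440 = 1/829440
3j²(4 7 5; 4 -3 -1) = Δ·Π!·Σ² = 35/2431  (sign +1)
combine: 4πI² = 1485·280/21879·35/2431 = 147000/537251
take √, sign +1: I = 0.14755880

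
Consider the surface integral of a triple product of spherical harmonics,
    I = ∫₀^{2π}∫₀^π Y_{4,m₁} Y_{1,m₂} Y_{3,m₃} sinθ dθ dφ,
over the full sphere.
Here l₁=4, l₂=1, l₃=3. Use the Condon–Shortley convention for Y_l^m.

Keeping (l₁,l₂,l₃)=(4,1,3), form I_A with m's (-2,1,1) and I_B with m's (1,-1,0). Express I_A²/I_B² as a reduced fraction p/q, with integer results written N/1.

Same 4,1,3: normalisation and zero-m 3j drop out of the ratio.
A: Δ: 2! 6! 0! / 9! → 1/252; sum: t=2:+1/96 = 1/96; 3j²(4 1 3; -2 1 1) = Δ·Π!·Σ² = 5/84  (sign +1)
B: Δ: 2! 6! 0! / 9! → 1/252; sum: t=0:+1/72 = 1/72; 3j²(4 1 3; 1 -1 0) = Δ·Π!·Σ² = 5/126  (sign -1)
I_A²/I_B² = (5/84)/(5/126) = 3/2

3/2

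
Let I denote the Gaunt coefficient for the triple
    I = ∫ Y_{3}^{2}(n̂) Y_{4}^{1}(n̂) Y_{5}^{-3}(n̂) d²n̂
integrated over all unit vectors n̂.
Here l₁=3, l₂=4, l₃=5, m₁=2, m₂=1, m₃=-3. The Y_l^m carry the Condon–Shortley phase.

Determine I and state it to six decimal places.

-0.035836

Checks pass: Σm=0; 12 even; l₃=5∈[1,7].
(2·3+1)(2·4+1)(2·5+1) = 693
Δ: 2! 4! 6! / 13! → 1/180180
sum: t=0:+1/576 t=1:−1/144 t=2:+1/576 = -1/288
3j²(3 4 5; 0 0 0) = Δ·Π!·Σ² = 20/1001  (sign +1)
sum: t=0:+1/1440 t=1:−1/1152 = -1/5760
3j²(3 4 5; 2 1 -3) = Δ·Π!·Σ² = 1/858  (sign -1)
combine: 4πI² = 693·20/1001·1/858 = 30/1859
take √, sign -1: I = -0.03583571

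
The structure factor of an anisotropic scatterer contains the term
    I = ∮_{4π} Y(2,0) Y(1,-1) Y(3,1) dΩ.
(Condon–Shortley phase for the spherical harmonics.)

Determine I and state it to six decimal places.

-0.202301

m-sum 0 ✓  L=6 even ✓  1≤3≤3 ✓
Π(2lᵢ+1) = 5×3×7 = 105
triangle coeff Δ(2,1,3) = 1/105
Σ_t [0,0]: t=0:+1/4 = 1/4
(3j)²=3/35 [(2 1 3; 0 0 0)], sign=-1
Σ_t [0,0]: t=0:+1/8 = 1/8
(3j)²=2/35 [(2 1 3; 0 -1 1)], sign=+1
⇒ 4πI² = 18/35
I = (-1)√(18/35/(4π)) = -0.20230066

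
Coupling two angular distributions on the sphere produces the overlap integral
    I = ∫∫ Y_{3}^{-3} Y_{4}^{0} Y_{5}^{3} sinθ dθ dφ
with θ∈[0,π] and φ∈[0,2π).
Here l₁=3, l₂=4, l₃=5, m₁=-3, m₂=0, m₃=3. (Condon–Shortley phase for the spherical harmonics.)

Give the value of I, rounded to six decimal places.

Checks pass: Σm=0; 12 even; l₃=5∈[1,7].
(2·3+1)(2·4+1)(2·5+1) = 693
Δ: 2! 4! 6! / 13! → 1/180180
sum: t=0:+1/576 t=1:−1/144 t=2:+1/576 = -1/288
3j²(3 4 5; 0 0 0) = Δ·Π!·Σ² = 20/1001  (sign +1)
sum: t=2:+1/2304 = 1/2304
3j²(3 4 5; -3 0 3) = Δ·Π!·Σ² = 5/143  (sign +1)
combine: 4πI² = 693·20/1001·5/143 = 900/1859
take √, sign +1: I = 0.19628026

0.196280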